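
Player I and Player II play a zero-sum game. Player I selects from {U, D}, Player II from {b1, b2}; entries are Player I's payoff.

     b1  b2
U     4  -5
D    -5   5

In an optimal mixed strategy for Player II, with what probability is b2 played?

9/19

Row minima: U → -5, D → -5; maximin = -5.
Column maxima: b1 → 4, b2 → 5; minimax = 4.
-5 ≠ 4, so there is no saddle point; optimal play is mixed.
Let Player I play U with probability p. Expected payoff against b1: 4p + (-5)(1−p) = 9p − 5; against b2: (-5)p + 5(1−p) = −10p + 5.
Setting these equal: 9p − 5 = −10p + 5 ⇒ 19p = 10 ⇒ p = 10/19, and the value is (9)·(10/19) − 5 = -5/19.
For Player II: with q = P(b1), equating U's and D's payoffs gives 9q − 5 = −10q + 5 ⇒ q = 10/19.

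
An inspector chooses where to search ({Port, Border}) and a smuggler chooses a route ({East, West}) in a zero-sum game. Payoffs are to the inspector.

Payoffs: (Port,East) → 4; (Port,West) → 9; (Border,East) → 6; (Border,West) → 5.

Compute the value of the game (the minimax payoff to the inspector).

Row minima: Port → 4, Border → 5; maximin = 5.
Column maxima: East → 6, West → 9; minimax = 6.
5 ≠ 6, so there is no saddle point; optimal play is mixed.
Let the inspector play Port with probability p. Expected payoff against East: 4p + 6(1−p) = −2p + 6; against West: 9p + 5(1−p) = 4p + 5.
Setting these equal: −2p + 6 = 4p + 5 ⇒ −6p = -1 ⇒ p = 1/6, and the value is (-2)·(1/6) + 6 = 17/3.
For the smuggler: with q = P(East), equating Port's and Border's payoffs gives −5q + 9 = q + 5 ⇒ q = 2/3.

17/3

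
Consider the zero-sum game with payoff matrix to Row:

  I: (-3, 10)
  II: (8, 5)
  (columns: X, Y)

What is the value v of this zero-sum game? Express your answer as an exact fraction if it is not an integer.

Row minima: I → -3, II → 5; maximin = 5.
Column maxima: X → 8, Y → 10; minimax = 8.
5 ≠ 8, so there is no saddle point; optimal play is mixed.
Let Row play I with probability p. Expected payoff against X: (-3)p + 8(1−p) = −11p + 8; against Y: 10p + 5(1−p) = 5p + 5.
Setting these equal: −11p + 8 = 5p + 5 ⇒ −16p = -3 ⇒ p = 3/16, and the value is (-11)·(3/16) + 8 = 95/16.
For Column: with q = P(X), equating I's and II's payoffs gives −13q + 10 = 3q + 5 ⇒ q = 5/16.

95/16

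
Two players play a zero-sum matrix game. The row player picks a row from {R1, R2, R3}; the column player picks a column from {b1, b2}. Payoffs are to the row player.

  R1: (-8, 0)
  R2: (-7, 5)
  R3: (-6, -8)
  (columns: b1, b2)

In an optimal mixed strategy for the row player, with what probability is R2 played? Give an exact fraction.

Row minima: R1 → -8, R2 → -7, R3 → -8; maximin = -7.
Column maxima: b1 → -6, b2 → 5; minimax = -6.
-7 ≠ -6, so there is no saddle point; optimal play is mixed.
R1 is strictly dominated by R2, so the row player never plays it.
On the remaining 2×2 (R2, R3 vs b1, b2):
Let the row player play R2 with probability p. Expected payoff against b1: (-7)p + (-6)(1−p) = −p − 6; against b2: 5p + (-8)(1−p) = 13p − 8.
Setting these equal: −p − 6 = 13p − 8 ⇒ −14p = -2 ⇒ p = 1/7, and the value is (-1)·(1/7) − 6 = -43/7.
For the column player: with q = P(b1), equating R2's and R3's payoffs gives −12q + 5 = 2q − 8 ⇒ q = 13/14.

1/7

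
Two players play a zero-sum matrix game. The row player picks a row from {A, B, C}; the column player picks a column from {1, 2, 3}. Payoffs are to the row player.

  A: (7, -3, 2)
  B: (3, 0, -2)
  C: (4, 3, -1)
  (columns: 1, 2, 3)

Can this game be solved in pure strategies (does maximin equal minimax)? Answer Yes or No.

No

Row minima: A → -3, B → -2, C → -1; maximin = -1.
Column maxima: 1 → 7, 2 → 3, 3 → 2; minimax = 2.
-1 ≠ 2, so no pure-strategy equilibrium exists.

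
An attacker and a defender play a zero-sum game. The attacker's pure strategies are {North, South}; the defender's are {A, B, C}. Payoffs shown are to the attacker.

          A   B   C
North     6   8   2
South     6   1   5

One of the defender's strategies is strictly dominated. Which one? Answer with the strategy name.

C holds the attacker's payoff strictly below A in every row: 2 < 6, 5 < 6.
So A is strictly dominated for the defender.

A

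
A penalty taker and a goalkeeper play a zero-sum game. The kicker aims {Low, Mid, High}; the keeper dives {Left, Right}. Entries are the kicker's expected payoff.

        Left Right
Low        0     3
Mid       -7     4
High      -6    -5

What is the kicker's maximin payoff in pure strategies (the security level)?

Row minima: Low → 0, Mid → -7, High → -6.
The best of these is 0.

0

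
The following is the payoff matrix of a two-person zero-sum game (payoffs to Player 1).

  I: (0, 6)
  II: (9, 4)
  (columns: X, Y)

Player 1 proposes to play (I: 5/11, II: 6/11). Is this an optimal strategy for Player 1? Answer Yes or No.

Against X this mix gives (5/11)·0 + (6/11)·9 = 54/11.
Against Y this mix gives (5/11)·6 + (6/11)·4 = 54/11.
All of Player 2's active replies (X, Y) yield 54/11, and no column does worse for Player 1. The mix makes Player 2 indifferent and guarantees 54/11, so it is optimal.

Yes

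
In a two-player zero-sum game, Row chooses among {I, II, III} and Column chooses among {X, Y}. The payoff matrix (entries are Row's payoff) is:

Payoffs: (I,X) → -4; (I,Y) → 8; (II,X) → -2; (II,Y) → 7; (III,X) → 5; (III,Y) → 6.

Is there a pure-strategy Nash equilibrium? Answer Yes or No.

Yes

Row minima: I → -4, II → -2, III → 5; maximin = 5.
Column maxima: X → 5, Y → 8; minimax = 5.
maximin = minimax = 5, so a saddle point exists.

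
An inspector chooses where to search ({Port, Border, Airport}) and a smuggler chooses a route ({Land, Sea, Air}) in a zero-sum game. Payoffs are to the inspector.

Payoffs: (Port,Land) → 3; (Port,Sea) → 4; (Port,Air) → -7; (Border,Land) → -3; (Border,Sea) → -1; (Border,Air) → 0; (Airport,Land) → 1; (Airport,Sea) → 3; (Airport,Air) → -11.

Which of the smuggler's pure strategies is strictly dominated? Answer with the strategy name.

Land holds the inspector's payoff strictly below Sea in every row: 3 < 4, -3 < -1, 1 < 3.
So Sea is strictly dominated for the smuggler.

Sea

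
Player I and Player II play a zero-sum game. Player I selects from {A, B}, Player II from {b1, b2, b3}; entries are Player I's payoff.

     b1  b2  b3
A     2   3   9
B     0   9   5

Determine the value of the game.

Row minima: A → 2, B → 0; maximin = 2.
Column maxima: b1 → 2, b2 → 9, b3 → 9; minimax = 2.
Since maximin = minimax = 2, there is a saddle point and the value is 2.

2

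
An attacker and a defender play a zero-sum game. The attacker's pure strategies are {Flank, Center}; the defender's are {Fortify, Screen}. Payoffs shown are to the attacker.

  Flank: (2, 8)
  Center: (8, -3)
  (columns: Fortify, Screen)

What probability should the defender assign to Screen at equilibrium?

Row minima: Flank → 2, Center → -3; maximin = 2.
Column maxima: Fortify → 8, Screen → 8; minimax = 8.
2 ≠ 8, so there is no saddle point; optimal play is mixed.
Let the attacker play Flank with probability p. Expected payoff against Fortify: 2p + 8(1−p) = −6p + 8; against Screen: 8p + (-3)(1−p) = 11p − 3.
Setting these equal: −6p + 8 = 11p − 3 ⇒ −17p = -11 ⇒ p = 11/17, and the value is (-6)·(11/17) + 8 = 70/17.
For the defender: with q = P(Fortify), equating Flank's and Center's payoffs gives −6q + 8 = 11q − 3 ⇒ q = 11/17.

6/17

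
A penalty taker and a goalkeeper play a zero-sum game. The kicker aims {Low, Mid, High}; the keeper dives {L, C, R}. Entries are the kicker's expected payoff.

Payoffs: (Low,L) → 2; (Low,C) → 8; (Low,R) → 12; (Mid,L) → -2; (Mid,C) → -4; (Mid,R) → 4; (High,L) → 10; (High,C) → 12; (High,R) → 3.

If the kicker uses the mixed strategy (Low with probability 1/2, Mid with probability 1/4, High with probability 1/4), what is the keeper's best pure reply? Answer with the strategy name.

L

If the keeper plays L, the kicker's expected payoff is (1/2)·2 + (1/4)·(-2) + (1/4)·10 = 3.
If the keeper plays C, the kicker's expected payoff is (1/2)·8 + (1/4)·(-4) + (1/4)·12 = 6.
If the keeper plays R, the kicker's expected payoff is (1/2)·12 + (1/4)·4 + (1/4)·3 = 31/4.
The keeper minimizes the kicker's payoff; the smallest is 3, so the best response is L.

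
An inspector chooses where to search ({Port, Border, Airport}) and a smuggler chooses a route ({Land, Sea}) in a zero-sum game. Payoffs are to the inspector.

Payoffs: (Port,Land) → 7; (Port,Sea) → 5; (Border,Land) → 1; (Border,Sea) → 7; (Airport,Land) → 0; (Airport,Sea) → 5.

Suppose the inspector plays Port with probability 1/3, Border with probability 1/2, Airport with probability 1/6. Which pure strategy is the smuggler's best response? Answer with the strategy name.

Land

If the smuggler plays Land, the inspector's expected payoff is (1/3)·7 + (1/2)·1 + (1/6)·0 = 17/6.
If the smuggler plays Sea, the inspector's expected payoff is (1/3)·5 + (1/2)·7 + (1/6)·5 = 6.
The smuggler minimizes the inspector's payoff; the smallest is 17/6, so the best response is Land.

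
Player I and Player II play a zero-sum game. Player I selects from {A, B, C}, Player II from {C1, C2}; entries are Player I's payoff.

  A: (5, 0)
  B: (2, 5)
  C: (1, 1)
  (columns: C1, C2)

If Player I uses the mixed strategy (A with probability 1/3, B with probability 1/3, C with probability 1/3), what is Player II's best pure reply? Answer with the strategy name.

C2

If Player II plays C1, Player I's expected payoff is (1/3)·5 + (1/3)·2 + (1/3)·1 = 8/3.
If Player II plays C2, Player I's expected payoff is (1/3)·0 + (1/3)·5 + (1/3)·1 = 2.
Player II minimizes Player I's payoff; the smallest is 2, so the best response is C2.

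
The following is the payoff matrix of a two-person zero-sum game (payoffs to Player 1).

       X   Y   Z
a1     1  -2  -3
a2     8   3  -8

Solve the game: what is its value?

-3

Row minima: a1 → -3, a2 → -8; maximin = -3.
Column maxima: X → 8, Y → 3, Z → -3; minimax = -3.
Since maximin = minimax = -3, there is a saddle point and the value is -3.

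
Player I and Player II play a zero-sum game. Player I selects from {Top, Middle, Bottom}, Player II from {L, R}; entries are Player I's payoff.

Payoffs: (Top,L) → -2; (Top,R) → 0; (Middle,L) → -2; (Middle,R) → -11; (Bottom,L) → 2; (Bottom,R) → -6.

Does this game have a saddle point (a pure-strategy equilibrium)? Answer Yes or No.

Row minima: Top → -2, Middle → -11, Bottom → -6; maximin = -2.
Column maxima: L → 2, R → 0; minimax = 0.
-2 ≠ 0, so no pure-strategy equilibrium exists.

No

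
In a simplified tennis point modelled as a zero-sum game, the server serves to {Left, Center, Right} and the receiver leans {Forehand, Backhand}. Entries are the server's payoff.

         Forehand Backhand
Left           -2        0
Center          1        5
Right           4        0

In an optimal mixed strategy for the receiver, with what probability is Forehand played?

Row minima: Left → -2, Center → 1, Right → 0; maximin = 1.
Column maxima: Forehand → 4, Backhand → 5; minimax = 4.
1 ≠ 4, so there is no saddle point; optimal play is mixed.
Left is strictly dominated by Center, so the server never plays it.
On the remaining 2×2 (Center, Right vs Forehand, Backhand):
Let the server play Center with probability p. Expected payoff against Forehand: 1p + 4(1−p) = −3p + 4; against Backhand: 5p + 0(1−p) = 5p.
Setting these equal: −3p + 4 = 5p ⇒ −8p = -4 ⇒ p = 1/2, and the value is (-3)·(1/2) + 4 = 5/2.
For the receiver: with q = P(Forehand), equating Center's and Right's payoffs gives −4q + 5 = 4q ⇒ q = 5/8.

5/8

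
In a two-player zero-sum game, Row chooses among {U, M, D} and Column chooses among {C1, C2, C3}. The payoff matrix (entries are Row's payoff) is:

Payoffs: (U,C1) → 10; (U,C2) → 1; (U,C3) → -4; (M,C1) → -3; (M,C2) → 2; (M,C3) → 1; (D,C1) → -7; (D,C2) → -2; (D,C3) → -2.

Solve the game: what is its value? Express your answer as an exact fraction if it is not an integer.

-1/9

Row minima: U → -4, M → -3, D → -7; maximin = -3.
Column maxima: C1 → 10, C2 → 2, C3 → 1; minimax = 1.
-3 ≠ 1, so there is no saddle point; optimal play is mixed.
D is strictly dominated by M, so Row never plays it.
With D eliminated, C2 is strictly dominated by C3 (it gives Row strictly more in every remaining row), so Column never plays it.
On the remaining 2×2 (U, M vs C1, C3):
Let Row play U with probability p. Expected payoff against C1: 10p + (-3)(1−p) = 13p − 3; against C3: (-4)p + 1(1−p) = −5p + 1.
Setting these equal: 13p − 3 = −5p + 1 ⇒ 18p = 4 ⇒ p = 2/9, and the value is (13)·(2/9) − 3 = -1/9.
For Column: with q = P(C1), equating U's and M's payoffs gives 14q − 4 = −4q + 1 ⇒ q = 5/18.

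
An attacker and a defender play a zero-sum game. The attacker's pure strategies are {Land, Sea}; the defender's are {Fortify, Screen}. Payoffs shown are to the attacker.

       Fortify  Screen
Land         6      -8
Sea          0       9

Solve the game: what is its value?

54/23

Row minima: Land → -8, Sea → 0; maximin = 0.
Column maxima: Fortify → 6, Screen → 9; minimax = 6.
0 ≠ 6, so there is no saddle point; optimal play is mixed.
Let the attacker play Land with probability p. Expected payoff against Fortify: 6p + 0(1−p) = 6p; against Screen: (-8)p + 9(1−p) = −17p + 9.
Setting these equal: 6p = −17p + 9 ⇒ 23p = 9 ⇒ p = 9/23, and the value is (6)·(9/23) = 54/23.
For the defender: with q = P(Fortify), equating Land's and Sea's payoffs gives 14q − 8 = −9q + 9 ⇒ q = 17/23.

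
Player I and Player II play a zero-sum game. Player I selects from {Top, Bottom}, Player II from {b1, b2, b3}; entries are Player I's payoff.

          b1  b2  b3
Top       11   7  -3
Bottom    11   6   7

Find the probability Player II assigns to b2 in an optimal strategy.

Row minima: Top → -3, Bottom → 6; maximin = 6.
Column maxima: b1 → 11, b2 → 7, b3 → 7; minimax = 7.
6 ≠ 7, so there is no saddle point; optimal play is mixed.
b1 is strictly dominated by b2 (it gives Player I strictly more in every row), so Player II never plays it.
On the remaining 2×2 (Top, Bottom vs b2, b3):
Let Player I play Top with probability p. Expected payoff against b2: 7p + 6(1−p) = p + 6; against b3: (-3)p + 7(1−p) = −10p + 7.
Setting these equal: p + 6 = −10p + 7 ⇒ 11p = 1 ⇒ p = 1/11, and the value is (1)·(1/11) + 6 = 67/11.
For Player II: with q = P(b2), equating Top's and Bottom's payoffs gives 10q − 3 = −q + 7 ⇒ q = 10/11.

10/11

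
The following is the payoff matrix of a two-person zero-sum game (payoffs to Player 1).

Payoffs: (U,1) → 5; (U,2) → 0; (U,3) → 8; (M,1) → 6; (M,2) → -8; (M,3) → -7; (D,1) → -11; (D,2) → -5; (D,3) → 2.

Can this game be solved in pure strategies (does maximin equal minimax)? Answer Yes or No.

Row minima: U → 0, M → -8, D → -11; maximin = 0.
Column maxima: 1 → 6, 2 → 0, 3 → 8; minimax = 0.
maximin = minimax = 0, so a saddle point exists.

Yes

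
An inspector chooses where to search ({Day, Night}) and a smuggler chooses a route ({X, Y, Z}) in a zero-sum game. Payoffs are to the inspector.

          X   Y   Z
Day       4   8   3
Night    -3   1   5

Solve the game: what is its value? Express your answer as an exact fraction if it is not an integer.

Row minima: Day → 3, Night → -3; maximin = 3.
Column maxima: X → 4, Y → 8, Z → 5; minimax = 4.
3 ≠ 4, so there is no saddle point; optimal play is mixed.
Y is strictly dominated by X (it gives the inspector strictly more in every row), so the smuggler never plays it.
On the remaining 2×2 (Day, Night vs X, Z):
Let the inspector play Day with probability p. Expected payoff against X: 4p + (-3)(1−p) = 7p − 3; against Z: 3p + 5(1−p) = −2p + 5.
Setting these equal: 7p − 3 = −2p + 5 ⇒ 9p = 8 ⇒ p = 8/9, and the value is (7)·(8/9) − 3 = 29/9.
For the smuggler: with q = P(X), equating Day's and Night's payoffs gives q + 3 = −8q + 5 ⇒ q = 2/9.

29/9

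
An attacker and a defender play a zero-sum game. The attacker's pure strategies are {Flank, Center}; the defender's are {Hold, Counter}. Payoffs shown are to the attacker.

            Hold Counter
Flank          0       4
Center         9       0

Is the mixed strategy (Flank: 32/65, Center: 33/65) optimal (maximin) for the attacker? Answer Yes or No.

Against Hold this mix gives (32/65)·0 + (33/65)·9 = 297/65.
Against Counter this mix gives (32/65)·4 + (33/65)·0 = 128/65.
The defender will play Counter, holding the attacker to 128/65. Shifting weight toward the row that does better against Counter would raise this floor (the equalizing mix achieves 36/13 against both Counter and Hold), so the proposed strategy is not optimal.

No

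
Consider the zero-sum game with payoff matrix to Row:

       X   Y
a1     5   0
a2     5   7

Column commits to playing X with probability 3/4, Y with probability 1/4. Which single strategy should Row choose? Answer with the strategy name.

Expected payoff of a1: (3/4)·5 + (1/4)·0 = 15/4.
Expected payoff of a2: (3/4)·5 + (1/4)·7 = 11/2.
The largest is 11/2, so Row's best response is a2.

a2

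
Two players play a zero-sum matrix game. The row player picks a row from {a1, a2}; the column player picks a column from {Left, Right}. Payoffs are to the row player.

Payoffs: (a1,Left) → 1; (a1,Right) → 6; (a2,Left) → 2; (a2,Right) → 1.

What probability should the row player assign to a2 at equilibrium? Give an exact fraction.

5/6

Row minima: a1 → 1, a2 → 1; maximin = 1.
Column maxima: Left → 2, Right → 6; minimax = 2.
1 ≠ 2, so there is no saddle point; optimal play is mixed.
Let the row player play a1 with probability p. Expected payoff against Left: 1p + 2(1−p) = −p + 2; against Right: 6p + 1(1−p) = 5p + 1.
Setting these equal: −p + 2 = 5p + 1 ⇒ −6p = -1 ⇒ p = 1/6, and the value is (-1)·(1/6) + 2 = 11/6.
For the column player: with q = P(Left), equating a1's and a2's payoffs gives −5q + 6 = q + 1 ⇒ q = 5/6.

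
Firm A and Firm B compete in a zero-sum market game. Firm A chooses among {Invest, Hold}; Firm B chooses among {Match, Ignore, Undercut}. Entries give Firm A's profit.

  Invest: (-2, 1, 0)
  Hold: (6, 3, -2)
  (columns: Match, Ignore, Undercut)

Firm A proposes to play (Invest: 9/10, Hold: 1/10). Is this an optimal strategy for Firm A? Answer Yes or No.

No

Against Match this mix gives (9/10)·(-2) + (1/10)·6 = -6/5.
Against Ignore this mix gives (9/10)·1 + (1/10)·3 = 6/5.
Against Undercut this mix gives (9/10)·0 + (1/10)·(-2) = -1/5.
Firm B will play Match, holding Firm A to -6/5. Shifting weight toward the row that does better against Match would raise this floor (the equalizing mix achieves -2/5 against both Match and Undercut), so the proposed strategy is not optimal.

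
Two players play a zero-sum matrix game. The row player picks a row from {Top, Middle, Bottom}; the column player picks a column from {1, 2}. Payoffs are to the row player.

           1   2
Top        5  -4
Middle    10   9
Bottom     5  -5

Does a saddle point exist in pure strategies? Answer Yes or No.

Yes

Row minima: Top → -4, Middle → 9, Bottom → -5; maximin = 9.
Column maxima: 1 → 10, 2 → 9; minimax = 9.
maximin = minimax = 9, so a saddle point exists.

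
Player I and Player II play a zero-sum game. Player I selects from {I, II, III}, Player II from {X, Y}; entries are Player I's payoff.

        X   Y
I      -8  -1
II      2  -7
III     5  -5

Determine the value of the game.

-45/17

Row minima: I → -8, II → -7, III → -5; maximin = -5.
Column maxima: X → 5, Y → -1; minimax = -1.
-5 ≠ -1, so there is no saddle point; optimal play is mixed.
II is strictly dominated by III, so Player I never plays it.
On the remaining 2×2 (I, III vs X, Y):
Let Player I play I with probability p. Expected payoff against X: (-8)p + 5(1−p) = −13p + 5; against Y: (-1)p + (-5)(1−p) = 4p − 5.
Setting these equal: −13p + 5 = 4p − 5 ⇒ −17p = -10 ⇒ p = 10/17, and the value is (-13)·(10/17) + 5 = -45/17.
For Player II: with q = P(X), equating I's and III's payoffs gives −7q − 1 = 10q − 5 ⇒ q = 4/17.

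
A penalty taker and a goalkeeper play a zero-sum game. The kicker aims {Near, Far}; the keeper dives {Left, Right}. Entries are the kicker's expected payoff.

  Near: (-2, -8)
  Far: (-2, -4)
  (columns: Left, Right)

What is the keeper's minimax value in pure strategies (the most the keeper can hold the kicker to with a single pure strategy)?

-4

Column maxima: Left → -2, Right → -4.
The smallest of these is -4.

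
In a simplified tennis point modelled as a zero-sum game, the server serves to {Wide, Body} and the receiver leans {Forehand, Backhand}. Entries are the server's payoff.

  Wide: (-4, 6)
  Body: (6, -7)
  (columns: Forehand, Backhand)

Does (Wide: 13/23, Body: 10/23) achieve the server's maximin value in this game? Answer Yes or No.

Yes

Against Forehand this mix gives (13/23)·(-4) + (10/23)·6 = 8/23.
Against Backhand this mix gives (13/23)·6 + (10/23)·(-7) = 8/23.
All of the receiver's active replies (Forehand, Backhand) yield 8/23, and no column does worse for the server. The mix makes the receiver indifferent and guarantees 8/23, so it is optimal.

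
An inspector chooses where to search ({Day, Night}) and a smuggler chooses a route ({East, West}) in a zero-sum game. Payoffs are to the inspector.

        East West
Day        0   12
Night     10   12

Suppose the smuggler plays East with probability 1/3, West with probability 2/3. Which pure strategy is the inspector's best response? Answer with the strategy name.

Night

Expected payoff of Day: (1/3)·0 + (2/3)·12 = 8.
Expected payoff of Night: (1/3)·10 + (2/3)·12 = 34/3.
The largest is 34/3, so the inspector's best response is Night.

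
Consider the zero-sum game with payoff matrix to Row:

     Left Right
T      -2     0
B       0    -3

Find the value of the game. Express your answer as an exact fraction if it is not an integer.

-6/5

Row minima: T → -2, B → -3; maximin = -2.
Column maxima: Left → 0, Right → 0; minimax = 0.
-2 ≠ 0, so there is no saddle point; optimal play is mixed.
Let Row play T with probability p. Expected payoff against Left: (-2)p + 0(1−p) = −2p; against Right: 0p + (-3)(1−p) = 3p − 3.
Setting these equal: −2p = 3p − 3 ⇒ −5p = -3 ⇒ p = 3/5, and the value is (-2)·(3/5) = -6/5.
For Column: with q = P(Left), equating T's and B's payoffs gives −2q = 3q − 3 ⇒ q = 3/5.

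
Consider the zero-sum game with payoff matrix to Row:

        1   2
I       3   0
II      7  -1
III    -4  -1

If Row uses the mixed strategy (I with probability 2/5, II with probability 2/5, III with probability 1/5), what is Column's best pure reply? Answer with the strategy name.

2

If Column plays 1, Row's expected payoff is (2/5)·3 + (2/5)·7 + (1/5)·(-4) = 16/5.
If Column plays 2, Row's expected payoff is (2/5)·0 + (2/5)·(-1) + (1/5)·(-1) = -3/5.
Column minimizes Row's payoff; the smallest is -3/5, so the best response is 2.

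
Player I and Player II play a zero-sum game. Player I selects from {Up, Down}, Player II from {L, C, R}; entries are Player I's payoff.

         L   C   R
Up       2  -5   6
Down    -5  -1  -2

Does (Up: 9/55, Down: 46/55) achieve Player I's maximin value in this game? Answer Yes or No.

Against L this mix gives (9/55)·2 + (46/55)·(-5) = -212/55.
Against C this mix gives (9/55)·(-5) + (46/55)·(-1) = -91/55.
Against R this mix gives (9/55)·6 + (46/55)·(-2) = -38/55.
Player II will play L, holding Player I to -212/55. Shifting weight toward the row that does better against L would raise this floor (the equalizing mix achieves -27/11 against both L and C), so the proposed strategy is not optimal.

No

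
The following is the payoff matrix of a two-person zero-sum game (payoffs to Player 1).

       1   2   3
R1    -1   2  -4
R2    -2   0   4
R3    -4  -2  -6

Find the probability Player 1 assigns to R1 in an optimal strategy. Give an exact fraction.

Row minima: R1 → -4, R2 → -2, R3 → -6; maximin = -2.
Column maxima: 1 → -1, 2 → 2, 3 → 4; minimax = -1.
-2 ≠ -1, so there is no saddle point; optimal play is mixed.
R3 is strictly dominated by R1, so Player 1 never plays it.
2 is strictly dominated by 1 (it gives Player 1 strictly more in every row), so Player 2 never plays it.
On the remaining 2×2 (R1, R2 vs 1, 3):
Let Player 1 play R1 with probability p. Expected payoff against 1: (-1)p + (-2)(1−p) = p − 2; against 3: (-4)p + 4(1−p) = −8p + 4.
Setting these equal: p − 2 = −8p + 4 ⇒ 9p = 6 ⇒ p = 2/3, and the value is (1)·(2/3) − 2 = -4/3.
For Player 2: with q = P(1), equating R1's and R2's payoffs gives 3q − 4 = −6q + 4 ⇒ q = 8/9.

2/3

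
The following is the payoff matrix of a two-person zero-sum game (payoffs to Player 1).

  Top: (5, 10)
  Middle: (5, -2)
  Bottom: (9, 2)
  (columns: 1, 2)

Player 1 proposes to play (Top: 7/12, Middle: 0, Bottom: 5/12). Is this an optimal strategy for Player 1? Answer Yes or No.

Yes

Against 1 this mix gives (7/12)·5 + (5/12)·9 = 20/3.
Against 2 this mix gives (7/12)·10 + (5/12)·2 = 20/3.
All of Player 2's active replies (1, 2) yield 20/3, and no column does worse for Player 1. The mix makes Player 2 indifferent and guarantees 20/3, so it is optimal.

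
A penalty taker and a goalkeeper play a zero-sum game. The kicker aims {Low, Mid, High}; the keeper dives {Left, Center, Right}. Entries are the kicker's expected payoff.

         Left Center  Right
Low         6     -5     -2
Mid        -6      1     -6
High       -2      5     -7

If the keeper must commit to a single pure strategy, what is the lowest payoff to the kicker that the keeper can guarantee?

Column maxima: Left → 6, Center → 5, Right → -2.
The smallest of these is -2.

-2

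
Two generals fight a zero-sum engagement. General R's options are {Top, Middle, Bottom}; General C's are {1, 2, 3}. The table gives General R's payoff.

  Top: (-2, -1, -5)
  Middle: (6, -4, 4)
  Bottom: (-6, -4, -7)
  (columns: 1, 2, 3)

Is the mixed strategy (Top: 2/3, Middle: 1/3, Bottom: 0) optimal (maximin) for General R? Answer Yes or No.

Yes

Against 1 this mix gives (2/3)·(-2) + (1/3)·6 = 2/3.
Against 2 this mix gives (2/3)·(-1) + (1/3)·(-4) = -2.
Against 3 this mix gives (2/3)·(-5) + (1/3)·4 = -2.
All of General C's active replies (2, 3) yield -2, and no column does worse for General R. The mix makes General C indifferent and guarantees -2, so it is optimal.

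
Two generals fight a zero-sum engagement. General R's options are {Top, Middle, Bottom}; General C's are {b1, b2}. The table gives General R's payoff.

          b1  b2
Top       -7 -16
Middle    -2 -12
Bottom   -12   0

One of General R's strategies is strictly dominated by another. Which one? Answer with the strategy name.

Middle gives a strictly higher payoff than Top against every column: -2 > -7, -12 > -16.
So Top is strictly dominated and General R never plays it.

Top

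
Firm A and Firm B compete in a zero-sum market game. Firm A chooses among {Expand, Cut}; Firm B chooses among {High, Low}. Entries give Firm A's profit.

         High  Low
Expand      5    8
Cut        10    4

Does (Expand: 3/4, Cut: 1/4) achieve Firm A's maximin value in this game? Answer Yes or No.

No

Against High this mix gives (3/4)·5 + (1/4)·10 = 25/4.
Against Low this mix gives (3/4)·8 + (1/4)·4 = 7.
Firm B will play High, holding Firm A to 25/4. Shifting weight toward the row that does better against High would raise this floor (the equalizing mix achieves 20/3 against both High and Low), so the proposed strategy is not optimal.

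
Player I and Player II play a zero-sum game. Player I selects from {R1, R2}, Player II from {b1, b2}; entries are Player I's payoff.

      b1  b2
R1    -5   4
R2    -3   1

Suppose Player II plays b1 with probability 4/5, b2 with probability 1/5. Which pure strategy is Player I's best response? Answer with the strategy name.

Expected payoff of R1: (4/5)·(-5) + (1/5)·4 = -16/5.
Expected payoff of R2: (4/5)·(-3) + (1/5)·1 = -11/5.
The largest is -11/5, so Player I's best response is R2.

R2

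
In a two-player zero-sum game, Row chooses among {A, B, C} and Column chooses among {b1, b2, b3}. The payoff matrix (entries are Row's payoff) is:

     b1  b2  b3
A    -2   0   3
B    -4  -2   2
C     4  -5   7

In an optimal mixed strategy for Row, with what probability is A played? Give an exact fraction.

Row minima: A → -2, B → -4, C → -5; maximin = -2.
Column maxima: b1 → 4, b2 → 0, b3 → 7; minimax = 0.
-2 ≠ 0, so there is no saddle point; optimal play is mixed.
B is strictly dominated by A, so Row never plays it.
b3 is strictly dominated by b1 (it gives Row strictly more in every row), so Column never plays it.
On the remaining 2×2 (A, C vs b1, b2):
Let Row play A with probability p. Expected payoff against b1: (-2)p + 4(1−p) = −6p + 4; against b2: 0p + (-5)(1−p) = 5p − 5.
Setting these equal: −6p + 4 = 5p − 5 ⇒ −11p = -9 ⇒ p = 9/11, and the value is (-6)·(9/11) + 4 = -10/11.
For Column: with q = P(b1), equating A's and C's payoffs gives −2q = 9q − 5 ⇒ q = 5/11.

9/11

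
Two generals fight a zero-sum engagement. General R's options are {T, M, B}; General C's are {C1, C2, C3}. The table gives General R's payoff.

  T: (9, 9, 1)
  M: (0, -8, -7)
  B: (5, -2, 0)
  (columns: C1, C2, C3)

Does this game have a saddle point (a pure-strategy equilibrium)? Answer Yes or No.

Yes

Row minima: T → 1, M → -8, B → -2; maximin = 1.
Column maxima: C1 → 9, C2 → 9, C3 → 1; minimax = 1.
maximin = minimax = 1, so a saddle point exists.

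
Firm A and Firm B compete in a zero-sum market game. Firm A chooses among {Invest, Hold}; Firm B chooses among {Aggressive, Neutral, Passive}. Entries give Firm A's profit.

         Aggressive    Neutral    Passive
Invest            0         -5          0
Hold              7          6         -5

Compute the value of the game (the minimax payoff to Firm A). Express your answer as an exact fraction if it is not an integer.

Row minima: Invest → -5, Hold → -5; maximin = -5.
Column maxima: Aggressive → 7, Neutral → 6, Passive → 0; minimax = 0.
-5 ≠ 0, so there is no saddle point; optimal play is mixed.
Aggressive is strictly dominated by Neutral (it gives Firm A strictly more in every row), so Firm B never plays it.
On the remaining 2×2 (Invest, Hold vs Neutral, Passive):
Let Firm A play Invest with probability p. Expected payoff against Neutral: (-5)p + 6(1−p) = −11p + 6; against Passive: 0p + (-5)(1−p) = 5p − 5.
Setting these equal: −11p + 6 = 5p − 5 ⇒ −16p = -11 ⇒ p = 11/16, and the value is (-11)·(11/16) + 6 = -25/16.
For Firm B: with q = P(Neutral), equating Invest's and Hold's payoffs gives −5q = 11q − 5 ⇒ q = 5/16.

-25/16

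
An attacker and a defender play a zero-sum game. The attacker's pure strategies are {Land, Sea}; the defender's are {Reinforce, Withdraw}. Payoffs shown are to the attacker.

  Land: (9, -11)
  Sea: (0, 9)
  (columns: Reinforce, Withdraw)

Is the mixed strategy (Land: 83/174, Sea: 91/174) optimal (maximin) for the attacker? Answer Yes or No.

No

Against Reinforce this mix gives (83/174)·9 + (91/174)·0 = 249/58.
Against Withdraw this mix gives (83/174)·(-11) + (91/174)·9 = -47/87.
The defender will play Withdraw, holding the attacker to -47/87. Shifting weight toward the row that does better against Withdraw would raise this floor (the equalizing mix achieves 81/29 against both Withdraw and Reinforce), so the proposed strategy is not optimal.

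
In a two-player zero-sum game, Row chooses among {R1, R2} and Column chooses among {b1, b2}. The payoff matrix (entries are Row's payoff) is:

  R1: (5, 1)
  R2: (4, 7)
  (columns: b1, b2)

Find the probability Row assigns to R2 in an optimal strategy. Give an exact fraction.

4/7

Row minima: R1 → 1, R2 → 4; maximin = 4.
Column maxima: b1 → 5, b2 → 7; minimax = 5.
4 ≠ 5, so there is no saddle point; optimal play is mixed.
Let Row play R1 with probability p. Expected payoff against b1: 5p + 4(1−p) = p + 4; against b2: 1p + 7(1−p) = −6p + 7.
Setting these equal: p + 4 = −6p + 7 ⇒ 7p = 3 ⇒ p = 3/7, and the value is (1)·(3/7) + 4 = 31/7.
For Column: with q = P(b1), equating R1's and R2's payoffs gives 4q + 1 = −3q + 7 ⇒ q = 6/7.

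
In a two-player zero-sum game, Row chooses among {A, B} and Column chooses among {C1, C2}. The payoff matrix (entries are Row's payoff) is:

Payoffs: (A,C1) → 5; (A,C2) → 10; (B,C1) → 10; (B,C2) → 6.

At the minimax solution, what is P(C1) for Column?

Row minima: A → 5, B → 6; maximin = 6.
Column maxima: C1 → 10, C2 → 10; minimax = 10.
6 ≠ 10, so there is no saddle point; optimal play is mixed.
Let Row play A with probability p. Expected payoff against C1: 5p + 10(1−p) = −5p + 10; against C2: 10p + 6(1−p) = 4p + 6.
Setting these equal: −5p + 10 = 4p + 6 ⇒ −9p = -4 ⇒ p = 4/9, and the value is (-5)·(4/9) + 10 = 70/9.
For Column: with q = P(C1), equating A's and B's payoffs gives −5q + 10 = 4q + 6 ⇒ q = 4/9.

4/9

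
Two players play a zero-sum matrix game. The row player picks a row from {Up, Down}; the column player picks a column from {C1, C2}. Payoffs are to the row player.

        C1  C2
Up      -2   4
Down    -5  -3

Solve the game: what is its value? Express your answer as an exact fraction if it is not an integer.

-2

Row minima: Up → -2, Down → -5; maximin = -2.
Column maxima: C1 → -2, C2 → 4; minimax = -2.
Since maximin = minimax = -2, there is a saddle point and the value is -2.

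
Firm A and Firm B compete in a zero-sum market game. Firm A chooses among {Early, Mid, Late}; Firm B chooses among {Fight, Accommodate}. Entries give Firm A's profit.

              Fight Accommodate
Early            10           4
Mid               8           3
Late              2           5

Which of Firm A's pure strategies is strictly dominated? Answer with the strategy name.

Mid

Early gives a strictly higher payoff than Mid against every column: 10 > 8, 4 > 3.
So Mid is strictly dominated and Firm A never plays it.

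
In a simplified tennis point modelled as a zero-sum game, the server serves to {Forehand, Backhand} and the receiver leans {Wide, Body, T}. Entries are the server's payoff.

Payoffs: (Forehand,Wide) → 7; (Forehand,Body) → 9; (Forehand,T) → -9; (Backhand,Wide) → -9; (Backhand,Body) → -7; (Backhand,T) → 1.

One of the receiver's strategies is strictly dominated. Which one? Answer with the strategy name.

Wide holds the server's payoff strictly below Body in every row: 7 < 9, -9 < -7.
So Body is strictly dominated for the receiver.

Body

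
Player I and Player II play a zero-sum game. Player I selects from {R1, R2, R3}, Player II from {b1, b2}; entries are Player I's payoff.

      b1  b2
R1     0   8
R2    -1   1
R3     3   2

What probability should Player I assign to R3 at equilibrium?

Row minima: R1 → 0, R2 → -1, R3 → 2; maximin = 2.
Column maxima: b1 → 3, b2 → 8; minimax = 3.
2 ≠ 3, so there is no saddle point; optimal play is mixed.
R2 is strictly dominated by R1, so Player I never plays it.
On the remaining 2×2 (R1, R3 vs b1, b2):
Let Player I play R1 with probability p. Expected payoff against b1: 0p + 3(1−p) = −3p + 3; against b2: 8p + 2(1−p) = 6p + 2.
Setting these equal: −3p + 3 = 6p + 2 ⇒ −9p = -1 ⇒ p = 1/9, and the value is (-3)·(1/9) + 3 = 8/3.
For Player II: with q = P(b1), equating R1's and R3's payoffs gives −8q + 8 = q + 2 ⇒ q = 2/3.

8/9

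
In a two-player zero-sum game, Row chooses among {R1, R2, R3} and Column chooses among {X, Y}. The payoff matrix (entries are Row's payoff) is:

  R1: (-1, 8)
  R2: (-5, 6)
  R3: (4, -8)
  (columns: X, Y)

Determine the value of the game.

Row minima: R1 → -1, R2 → -5, R3 → -8; maximin = -1.
Column maxima: X → 4, Y → 8; minimax = 4.
-1 ≠ 4, so there is no saddle point; optimal play is mixed.
R2 is strictly dominated by R1, so Row never plays it.
On the remaining 2×2 (R1, R3 vs X, Y):
Let Row play R1 with probability p. Expected payoff against X: (-1)p + 4(1−p) = −5p + 4; against Y: 8p + (-8)(1−p) = 16p − 8.
Setting these equal: −5p + 4 = 16p − 8 ⇒ −21p = -12 ⇒ p = 4/7, and the value is (-5)·(4/7) + 4 = 8/7.
For Column: with q = P(X), equating R1's and R3's payoffs gives −9q + 8 = 12q − 8 ⇒ q = 16/21.

8/7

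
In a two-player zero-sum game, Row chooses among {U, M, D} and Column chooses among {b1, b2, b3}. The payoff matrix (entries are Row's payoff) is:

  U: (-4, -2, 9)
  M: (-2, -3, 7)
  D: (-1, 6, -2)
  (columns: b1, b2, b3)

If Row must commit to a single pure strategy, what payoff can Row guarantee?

Row minima: U → -4, M → -3, D → -2.
The best of these is -2.

-2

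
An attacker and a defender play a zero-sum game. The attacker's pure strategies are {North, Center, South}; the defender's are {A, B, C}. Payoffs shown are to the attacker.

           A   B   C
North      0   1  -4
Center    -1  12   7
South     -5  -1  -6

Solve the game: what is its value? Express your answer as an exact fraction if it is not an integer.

Row minima: North → -4, Center → -1, South → -6; maximin = -1.
Column maxima: A → 0, B → 12, C → 7; minimax = 0.
-1 ≠ 0, so there is no saddle point; optimal play is mixed.
South is strictly dominated by North, so the attacker never plays it.
B is strictly dominated by A (it gives the attacker strictly more in every row), so the defender never plays it.
On the remaining 2×2 (North, Center vs A, C):
Let the attacker play North with probability p. Expected payoff against A: 0p + (-1)(1−p) = p − 1; against C: (-4)p + 7(1−p) = −11p + 7.
Setting these equal: p − 1 = −11p + 7 ⇒ 12p = 8 ⇒ p = 2/3, and the value is (1)·(2/3) − 1 = -1/3.
For the defender: with q = P(A), equating North's and Center's payoffs gives 4q − 4 = −8q + 7 ⇒ q = 11/12.

-1/3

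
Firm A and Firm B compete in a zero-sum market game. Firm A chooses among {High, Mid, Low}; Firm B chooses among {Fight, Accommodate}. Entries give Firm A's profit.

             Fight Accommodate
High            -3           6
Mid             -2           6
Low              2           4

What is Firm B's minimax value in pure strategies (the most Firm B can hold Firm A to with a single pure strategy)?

2

Column maxima: Fight → 2, Accommodate → 6.
The smallest of these is 2.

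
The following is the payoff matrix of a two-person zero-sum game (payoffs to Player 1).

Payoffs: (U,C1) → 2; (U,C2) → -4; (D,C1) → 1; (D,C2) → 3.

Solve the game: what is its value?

Row minima: U → -4, D → 1; maximin = 1.
Column maxima: C1 → 2, C2 → 3; minimax = 2.
1 ≠ 2, so there is no saddle point; optimal play is mixed.
Let Player 1 play U with probability p. Expected payoff against C1: 2p + 1(1−p) = p + 1; against C2: (-4)p + 3(1−p) = −7p + 3.
Setting these equal: p + 1 = −7p + 3 ⇒ 8p = 2 ⇒ p = 1/4, and the value is (1)·(1/4) + 1 = 5/4.
For Player 2: with q = P(C1), equating U's and D's payoffs gives 6q − 4 = −2q + 3 ⇒ q = 7/8.

5/4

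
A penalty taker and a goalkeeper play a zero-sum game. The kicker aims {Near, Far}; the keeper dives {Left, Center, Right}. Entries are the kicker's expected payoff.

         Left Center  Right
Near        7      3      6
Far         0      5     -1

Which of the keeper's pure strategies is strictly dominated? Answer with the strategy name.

Right holds the kicker's payoff strictly below Left in every row: 6 < 7, -1 < 0.
So Left is strictly dominated for the keeper.

Left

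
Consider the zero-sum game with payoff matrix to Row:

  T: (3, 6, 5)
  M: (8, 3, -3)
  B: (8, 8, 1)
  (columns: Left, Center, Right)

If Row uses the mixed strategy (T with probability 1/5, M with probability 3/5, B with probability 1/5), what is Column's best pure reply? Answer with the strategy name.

If Column plays Left, Row's expected payoff is (1/5)·3 + (3/5)·8 + (1/5)·8 = 7.
If Column plays Center, Row's expected payoff is (1/5)·6 + (3/5)·3 + (1/5)·8 = 23/5.
If Column plays Right, Row's expected payoff is (1/5)·5 + (3/5)·(-3) + (1/5)·1 = -3/5.
Column minimizes Row's payoff; the smallest is -3/5, so the best response is Right.

Right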